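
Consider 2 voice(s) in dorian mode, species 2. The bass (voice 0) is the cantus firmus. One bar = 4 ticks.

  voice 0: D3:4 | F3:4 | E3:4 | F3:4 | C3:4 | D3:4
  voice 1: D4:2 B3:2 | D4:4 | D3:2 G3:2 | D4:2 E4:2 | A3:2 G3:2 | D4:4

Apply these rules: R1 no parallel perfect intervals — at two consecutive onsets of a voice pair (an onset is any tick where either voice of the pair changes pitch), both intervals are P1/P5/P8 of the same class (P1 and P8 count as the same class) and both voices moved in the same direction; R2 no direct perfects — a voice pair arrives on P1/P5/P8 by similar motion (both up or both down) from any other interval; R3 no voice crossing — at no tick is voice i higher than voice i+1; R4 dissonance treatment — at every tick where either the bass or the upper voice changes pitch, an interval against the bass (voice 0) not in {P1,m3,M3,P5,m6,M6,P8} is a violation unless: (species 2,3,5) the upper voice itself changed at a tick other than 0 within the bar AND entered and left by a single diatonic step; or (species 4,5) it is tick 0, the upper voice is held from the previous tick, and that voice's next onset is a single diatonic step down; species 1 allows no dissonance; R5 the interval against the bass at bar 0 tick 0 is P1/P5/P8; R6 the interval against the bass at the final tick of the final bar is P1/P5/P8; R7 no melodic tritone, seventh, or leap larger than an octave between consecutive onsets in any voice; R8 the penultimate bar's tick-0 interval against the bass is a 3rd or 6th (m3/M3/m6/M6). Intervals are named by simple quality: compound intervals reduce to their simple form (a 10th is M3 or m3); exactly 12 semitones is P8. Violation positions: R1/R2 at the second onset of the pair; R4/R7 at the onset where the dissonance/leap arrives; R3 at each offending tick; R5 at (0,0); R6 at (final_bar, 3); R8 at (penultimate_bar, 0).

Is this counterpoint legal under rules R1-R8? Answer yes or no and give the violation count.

bar 0: v0=D3 v1=D4 (P8)
bar 1: v0=F3 v1=D4 (M6)
bar 2: v0=E3 v1=D3 (M2)
bar 3: v0=F3 v1=D4 (M6)
bar 4: v0=C3 v1=A3 (M6)
bar 5: v0=D3 v1=D4 (P8)
  R3 @ bar2.0: E3 above D3
  R4 @ bar2.0: E3/D3 M2 untreated
  R3 @ bar2.1: E3 above D3
  R4 @ bar3.2: F3/E4 M7 untreated
  R2 @ bar5.0: C3/G3 P5 -> D3/D4 P8 similar

No (5 violations)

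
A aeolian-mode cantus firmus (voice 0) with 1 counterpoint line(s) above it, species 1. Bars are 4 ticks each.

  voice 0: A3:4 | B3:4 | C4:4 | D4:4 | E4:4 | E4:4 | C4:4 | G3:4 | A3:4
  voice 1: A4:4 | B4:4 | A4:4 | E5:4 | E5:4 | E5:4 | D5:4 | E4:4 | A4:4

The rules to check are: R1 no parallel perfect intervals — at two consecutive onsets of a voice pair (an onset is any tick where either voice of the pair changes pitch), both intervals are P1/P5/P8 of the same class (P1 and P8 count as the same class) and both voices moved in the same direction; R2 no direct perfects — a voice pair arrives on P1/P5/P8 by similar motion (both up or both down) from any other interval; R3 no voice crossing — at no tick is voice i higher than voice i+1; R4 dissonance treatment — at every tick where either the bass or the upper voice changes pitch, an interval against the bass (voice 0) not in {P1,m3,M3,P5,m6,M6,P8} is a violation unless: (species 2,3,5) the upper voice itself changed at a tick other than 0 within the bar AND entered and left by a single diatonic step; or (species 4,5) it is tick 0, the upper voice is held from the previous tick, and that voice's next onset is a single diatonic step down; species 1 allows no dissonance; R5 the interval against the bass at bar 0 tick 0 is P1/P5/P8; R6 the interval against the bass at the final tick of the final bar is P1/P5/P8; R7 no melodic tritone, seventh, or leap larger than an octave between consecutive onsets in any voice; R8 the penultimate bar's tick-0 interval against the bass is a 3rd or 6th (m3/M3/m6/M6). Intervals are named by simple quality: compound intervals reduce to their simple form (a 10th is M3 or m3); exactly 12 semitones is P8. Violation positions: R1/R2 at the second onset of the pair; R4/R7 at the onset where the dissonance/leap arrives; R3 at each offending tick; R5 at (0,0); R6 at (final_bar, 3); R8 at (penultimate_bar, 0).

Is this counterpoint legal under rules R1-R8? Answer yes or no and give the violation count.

bar 0: v0=A3 v1=A4 (P8)
bar 1: v0=B3 v1=B4 (P8)
bar 2: v0=C4 v1=A4 (M6)
bar 3: v0=D4 v1=E5 (M2)
bar 4: v0=E4 v1=E5 (P8)
bar 5: v0=E4 v1=E5 (P8)
bar 6: v0=C4 v1=D5 (M2)
bar 7: v0=G3 v1=E4 (M6)
bar 8: v0=A3 v1=A4 (P8)
  R1 @ bar1.0: A3/A4 P8 -> B3/B4 P8 similar
  R4 @ bar3.0: D4/E5 M2 untreated
  R4 @ bar6.0: C4/D5 M2 untreated
  R7 @ bar7.0: D5->E4 leap 10st
  R2 @ bar8.0: G3/E4 M6 -> A3/A4 P8 similar

No (5 violations)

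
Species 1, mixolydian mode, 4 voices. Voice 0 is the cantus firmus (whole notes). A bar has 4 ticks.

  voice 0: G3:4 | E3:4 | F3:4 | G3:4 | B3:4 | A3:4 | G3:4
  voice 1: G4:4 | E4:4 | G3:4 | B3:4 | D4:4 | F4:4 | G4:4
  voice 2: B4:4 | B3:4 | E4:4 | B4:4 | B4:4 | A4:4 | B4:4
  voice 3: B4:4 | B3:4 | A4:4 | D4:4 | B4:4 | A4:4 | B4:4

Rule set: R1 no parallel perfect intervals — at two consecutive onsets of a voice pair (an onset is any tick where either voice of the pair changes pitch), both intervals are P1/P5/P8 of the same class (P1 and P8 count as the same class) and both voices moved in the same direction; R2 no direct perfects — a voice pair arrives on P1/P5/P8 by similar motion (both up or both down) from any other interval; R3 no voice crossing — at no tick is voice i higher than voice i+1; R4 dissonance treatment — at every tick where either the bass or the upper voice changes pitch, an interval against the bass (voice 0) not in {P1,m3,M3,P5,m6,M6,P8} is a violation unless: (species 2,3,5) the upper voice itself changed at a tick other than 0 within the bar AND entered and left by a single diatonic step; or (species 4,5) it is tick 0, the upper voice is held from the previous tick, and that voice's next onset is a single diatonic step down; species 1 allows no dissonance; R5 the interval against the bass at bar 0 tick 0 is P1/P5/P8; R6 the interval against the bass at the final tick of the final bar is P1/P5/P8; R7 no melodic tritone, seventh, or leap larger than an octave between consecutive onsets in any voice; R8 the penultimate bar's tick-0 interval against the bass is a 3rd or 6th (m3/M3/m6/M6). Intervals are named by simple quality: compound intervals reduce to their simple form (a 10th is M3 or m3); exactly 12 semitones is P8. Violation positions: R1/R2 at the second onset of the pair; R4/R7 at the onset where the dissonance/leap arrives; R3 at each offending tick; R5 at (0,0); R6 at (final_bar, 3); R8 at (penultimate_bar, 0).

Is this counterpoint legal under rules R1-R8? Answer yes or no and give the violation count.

No (27 violations)

bar 0: v0=G3 v1=G4 v2=B4 v3=B4 (M3)
bar 1: v0=E3 v1=E4 v2=B3 v3=B3 (P5)
bar 2: v0=F3 v1=G3 v2=E4 v3=A4 (M3)
bar 3: v0=G3 v1=B3 v2=B4 v3=D4 (P5)
bar 4: v0=B3 v1=D4 v2=B4 v3=B4 (P8)
bar 5: v0=A3 v1=F4 v2=A4 v3=A4 (P8)
bar 6: v0=G3 v1=G4 v2=B4 v3=B4 (M3)
  R5 @ bar0.0: opens on M3
  R5 @ bar0.0: opens on M3
  R1 @ bar1.0: G3/G4 P8 -> E3/E4 P8 similar
  R1 @ bar1.0: B4/B4 P1 -> B3/B3 P1 similar
  R2 @ bar1.0: G3/B4 M3 -> E3/B3 P5 similar
  R2 @ bar1.0: G3/B4 M3 -> E3/B3 P5 similar
  R3 @ bar1.0: E4 above B3
  R3 @ bar1.1: E4 above B3
  R3 @ bar1.2: E4 above B3
  R3 @ bar1.3: E4 above B3
  R4 @ bar2.0: F3/G3 M2 untreated
  R4 @ bar2.0: F3/E4 M7 untreated
  R7 @ bar2.0: B3->A4 leap 10st
  R2 @ bar3.0: G3/E4 M6 -> B3/B4 P8 similar
  R3 @ bar3.0: B4 above D4
  R3 @ bar3.1: B4 above D4
  R3 @ bar3.2: B4 above D4
  R3 @ bar3.3: B4 above D4
  R2 @ bar4.0: G3/D4 P5 -> B3/B4 P8 similar
  R1 @ bar5.0: B3/B4 P8 -> A3/A4 P8 similar
  R1 @ bar5.0: B3/B4 P8 -> A3/A4 P8 similar
  R1 @ bar5.0: B4/B4 P1 -> A4/A4 P1 similar
  R8 @ bar5.0: penult P8 not 3rd/6th
  R8 @ bar5.0: penult P8 not 3rd/6th
  R1 @ bar6.0: A4/A4 P1 -> B4/B4 P1 similar
  R6 @ bar6.3: closes on M3
  R6 @ bar6.3: closes on M3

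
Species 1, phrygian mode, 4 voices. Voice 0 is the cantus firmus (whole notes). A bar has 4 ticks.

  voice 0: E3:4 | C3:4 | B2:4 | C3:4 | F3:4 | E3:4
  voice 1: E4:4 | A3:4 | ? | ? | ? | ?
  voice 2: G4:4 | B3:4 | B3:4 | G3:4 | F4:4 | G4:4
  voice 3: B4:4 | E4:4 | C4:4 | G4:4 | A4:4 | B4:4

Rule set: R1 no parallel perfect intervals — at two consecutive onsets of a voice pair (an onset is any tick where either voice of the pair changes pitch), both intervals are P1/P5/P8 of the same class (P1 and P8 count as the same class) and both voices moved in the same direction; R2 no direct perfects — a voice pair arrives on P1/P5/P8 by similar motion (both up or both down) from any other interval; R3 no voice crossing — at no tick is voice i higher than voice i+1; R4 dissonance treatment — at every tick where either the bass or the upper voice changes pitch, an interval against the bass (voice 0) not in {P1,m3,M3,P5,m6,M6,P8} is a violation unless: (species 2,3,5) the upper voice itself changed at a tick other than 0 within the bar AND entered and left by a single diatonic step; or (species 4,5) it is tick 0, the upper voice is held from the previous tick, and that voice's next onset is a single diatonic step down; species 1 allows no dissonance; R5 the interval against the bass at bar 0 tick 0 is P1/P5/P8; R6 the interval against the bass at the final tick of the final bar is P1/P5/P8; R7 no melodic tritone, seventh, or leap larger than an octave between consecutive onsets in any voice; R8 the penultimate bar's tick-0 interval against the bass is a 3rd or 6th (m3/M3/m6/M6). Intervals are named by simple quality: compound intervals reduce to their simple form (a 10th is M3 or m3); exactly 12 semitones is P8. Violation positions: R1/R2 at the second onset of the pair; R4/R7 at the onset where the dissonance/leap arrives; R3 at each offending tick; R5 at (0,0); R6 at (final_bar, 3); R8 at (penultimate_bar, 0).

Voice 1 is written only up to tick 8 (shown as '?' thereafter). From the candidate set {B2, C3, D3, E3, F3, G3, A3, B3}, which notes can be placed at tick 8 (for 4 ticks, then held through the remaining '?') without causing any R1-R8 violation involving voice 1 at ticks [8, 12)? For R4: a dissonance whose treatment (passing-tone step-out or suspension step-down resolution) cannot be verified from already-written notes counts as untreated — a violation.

{B3, D3, G3}

B2: violates R2,R7
C3: violates R2,R4
D3: legal
E3: violates R4
F3: violates R1,R4
G3: legal
A3: violates R4
B3: legal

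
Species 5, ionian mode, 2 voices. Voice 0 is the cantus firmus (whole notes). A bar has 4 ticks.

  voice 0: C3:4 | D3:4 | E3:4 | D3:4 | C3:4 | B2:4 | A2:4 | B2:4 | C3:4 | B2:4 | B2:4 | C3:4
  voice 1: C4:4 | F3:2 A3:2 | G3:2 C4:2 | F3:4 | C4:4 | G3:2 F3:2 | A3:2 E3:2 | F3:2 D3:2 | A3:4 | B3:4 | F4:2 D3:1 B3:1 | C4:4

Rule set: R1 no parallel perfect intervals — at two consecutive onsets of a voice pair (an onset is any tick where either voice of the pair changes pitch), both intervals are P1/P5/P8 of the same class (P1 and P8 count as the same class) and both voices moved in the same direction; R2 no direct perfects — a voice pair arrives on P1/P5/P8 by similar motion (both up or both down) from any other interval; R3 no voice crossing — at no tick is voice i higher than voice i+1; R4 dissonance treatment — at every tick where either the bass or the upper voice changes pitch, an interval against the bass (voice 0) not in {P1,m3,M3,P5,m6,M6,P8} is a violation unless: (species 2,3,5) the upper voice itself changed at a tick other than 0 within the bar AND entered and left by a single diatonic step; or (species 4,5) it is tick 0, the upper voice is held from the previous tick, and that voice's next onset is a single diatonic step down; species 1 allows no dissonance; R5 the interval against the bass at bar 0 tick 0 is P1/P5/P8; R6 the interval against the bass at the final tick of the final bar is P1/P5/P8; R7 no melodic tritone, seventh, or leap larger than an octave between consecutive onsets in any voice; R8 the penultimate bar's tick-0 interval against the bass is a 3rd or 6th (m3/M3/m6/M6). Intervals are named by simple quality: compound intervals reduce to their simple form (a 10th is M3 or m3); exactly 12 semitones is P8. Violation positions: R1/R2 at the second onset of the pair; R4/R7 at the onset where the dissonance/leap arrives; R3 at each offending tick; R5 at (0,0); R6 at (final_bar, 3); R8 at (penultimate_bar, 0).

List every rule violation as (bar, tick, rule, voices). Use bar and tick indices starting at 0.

bar 0: v0=C3 v1=C4 downbeat P8
bar 1: v0=D3 v1=F3 downbeat m3
bar 2: v0=E3 v1=G3 downbeat m3
bar 3: v0=D3 v1=F3 downbeat m3
bar 4: v0=C3 v1=C4 downbeat P8
bar 5: v0=B2 v1=G3 downbeat m6
bar 6: v0=A2 v1=A3 downbeat P8
bar 7: v0=B2 v1=F3 downbeat TT
bar 8: v0=C3 v1=A3 downbeat M6
bar 9: v0=B2 v1=B3 downbeat P8
bar 10: v0=B2 v1=F4 downbeat TT
bar 11: v0=C3 v1=C4 downbeat P8
  -> R4 @ bar 5 tick 2 v(0, 1): B2/F3 TT untreated
  -> R4 @ bar 7 tick 0 v(0, 1): B2/F3 TT untreated
  -> R4 @ bar 10 tick 0 v(0, 1): B2/F4 TT untreated
  -> R7 @ bar 10 tick 0 v(1,): B3->F4 leap 6st
  -> R8 @ bar 10 tick 0 v(0, 1): penult TT not 3rd/6th
  -> R7 @ bar 10 tick 2 v(1,): F4->D3 leap 15st
  -> R1 @ bar 11 tick 0 v(0, 1): B2/B3 P8 -> C3/C4 P8 similar

(5, 2, R4, (0, 1))
(7, 0, R4, (0, 1))
(10, 0, R4, (0, 1))
(10, 0, R7, (1,))
(10, 0, R8, (0, 1))
(10, 2, R7, (1,))
(11, 0, R1, (0, 1))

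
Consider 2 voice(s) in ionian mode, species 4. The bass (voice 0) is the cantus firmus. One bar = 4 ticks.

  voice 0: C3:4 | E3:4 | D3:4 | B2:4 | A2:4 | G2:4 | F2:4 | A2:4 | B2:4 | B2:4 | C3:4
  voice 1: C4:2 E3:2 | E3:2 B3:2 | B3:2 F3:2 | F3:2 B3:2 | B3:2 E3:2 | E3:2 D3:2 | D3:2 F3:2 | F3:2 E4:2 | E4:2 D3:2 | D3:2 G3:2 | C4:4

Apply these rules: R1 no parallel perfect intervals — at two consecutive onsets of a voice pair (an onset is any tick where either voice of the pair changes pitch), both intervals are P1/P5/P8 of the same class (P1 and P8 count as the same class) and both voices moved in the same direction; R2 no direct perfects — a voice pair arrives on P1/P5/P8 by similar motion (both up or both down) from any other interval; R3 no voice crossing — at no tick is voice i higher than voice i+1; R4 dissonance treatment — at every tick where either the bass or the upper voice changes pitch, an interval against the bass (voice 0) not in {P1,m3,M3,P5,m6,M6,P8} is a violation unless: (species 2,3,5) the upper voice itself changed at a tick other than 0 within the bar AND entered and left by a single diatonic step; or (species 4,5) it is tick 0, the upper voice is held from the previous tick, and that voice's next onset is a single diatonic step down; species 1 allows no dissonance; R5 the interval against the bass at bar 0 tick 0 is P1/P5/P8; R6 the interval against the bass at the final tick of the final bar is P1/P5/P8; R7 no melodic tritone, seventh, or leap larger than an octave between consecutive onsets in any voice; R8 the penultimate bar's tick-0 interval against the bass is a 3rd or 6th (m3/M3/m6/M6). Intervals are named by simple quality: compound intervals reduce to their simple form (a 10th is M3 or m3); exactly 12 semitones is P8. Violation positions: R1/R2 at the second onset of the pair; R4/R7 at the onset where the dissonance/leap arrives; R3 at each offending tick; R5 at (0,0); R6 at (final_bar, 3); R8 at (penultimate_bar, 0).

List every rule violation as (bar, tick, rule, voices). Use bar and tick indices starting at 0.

(2, 2, R7, (1,))
(3, 0, R4, (0, 1))
(3, 2, R7, (1,))
(4, 0, R4, (0, 1))
(7, 2, R7, (1,))
(8, 0, R4, (0, 1))
(8, 2, R7, (1,))
(10, 0, R2, (0, 1))

bar 0: v0=C3 v1=C4 downbeat P8
bar 1: v0=E3 v1=E3 downbeat P1
bar 2: v0=D3 v1=B3 downbeat M6
bar 3: v0=B2 v1=F3 downbeat TT
bar 4: v0=A2 v1=B3 downbeat M2
bar 5: v0=G2 v1=E3 downbeat M6
bar 6: v0=F2 v1=D3 downbeat M6
bar 7: v0=A2 v1=F3 downbeat m6
bar 8: v0=B2 v1=E4 downbeat P4
bar 9: v0=B2 v1=D3 downbeat m3
bar 10: v0=C3 v1=C4 downbeat P8
  -> R7 @ bar 2 tick 2 v(1,): B3->F3 leap 6st
  -> R4 @ bar 3 tick 0 v(0, 1): B2/F3 TT untreated
  -> R7 @ bar 3 tick 2 v(1,): F3->B3 leap 6st
  -> R4 @ bar 4 tick 0 v(0, 1): A2/B3 M2 untreated
  -> R7 @ bar 7 tick 2 v(1,): F3->E4 leap 11st
  -> R4 @ bar 8 tick 0 v(0, 1): B2/E4 P4 untreated
  -> R7 @ bar 8 tick 2 v(1,): E4->D3 leap 14st
  -> R2 @ bar 10 tick 0 v(0, 1): B2/G3 m6 -> C3/C4 P8 similar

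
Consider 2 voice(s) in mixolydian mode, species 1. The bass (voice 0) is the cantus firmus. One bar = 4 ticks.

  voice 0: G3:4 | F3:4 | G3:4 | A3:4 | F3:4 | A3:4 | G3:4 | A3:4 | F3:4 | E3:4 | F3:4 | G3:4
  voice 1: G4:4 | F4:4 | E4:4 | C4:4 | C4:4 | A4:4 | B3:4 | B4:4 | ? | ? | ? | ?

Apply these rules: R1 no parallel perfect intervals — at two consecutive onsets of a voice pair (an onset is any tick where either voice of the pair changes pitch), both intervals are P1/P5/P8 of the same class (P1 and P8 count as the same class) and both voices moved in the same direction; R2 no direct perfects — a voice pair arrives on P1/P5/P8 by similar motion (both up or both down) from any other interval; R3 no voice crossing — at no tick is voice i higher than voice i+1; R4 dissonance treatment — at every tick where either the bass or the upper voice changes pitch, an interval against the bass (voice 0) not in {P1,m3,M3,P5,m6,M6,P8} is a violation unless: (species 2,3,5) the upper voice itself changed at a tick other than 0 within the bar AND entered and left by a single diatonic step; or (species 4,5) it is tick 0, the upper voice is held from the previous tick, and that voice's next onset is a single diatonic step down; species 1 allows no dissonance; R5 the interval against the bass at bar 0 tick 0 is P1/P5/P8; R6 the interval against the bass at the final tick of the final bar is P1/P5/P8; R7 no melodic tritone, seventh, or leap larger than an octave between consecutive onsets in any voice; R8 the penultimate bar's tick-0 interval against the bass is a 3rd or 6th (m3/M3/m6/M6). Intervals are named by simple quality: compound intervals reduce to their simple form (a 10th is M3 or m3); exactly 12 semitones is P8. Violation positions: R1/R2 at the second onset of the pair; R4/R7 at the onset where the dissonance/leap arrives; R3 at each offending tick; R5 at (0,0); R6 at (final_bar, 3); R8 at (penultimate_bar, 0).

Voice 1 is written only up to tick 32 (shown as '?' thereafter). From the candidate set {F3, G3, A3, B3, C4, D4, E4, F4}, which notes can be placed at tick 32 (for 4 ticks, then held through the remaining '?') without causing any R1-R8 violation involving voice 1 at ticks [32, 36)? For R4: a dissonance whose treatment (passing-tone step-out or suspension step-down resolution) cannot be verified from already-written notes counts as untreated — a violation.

{D4}

F3: violates R2,R7
G3: violates R4,R7
A3: violates R7
B3: violates R4
C4: violates R2,R7
D4: legal
E4: violates R4
F4: violates R2,R7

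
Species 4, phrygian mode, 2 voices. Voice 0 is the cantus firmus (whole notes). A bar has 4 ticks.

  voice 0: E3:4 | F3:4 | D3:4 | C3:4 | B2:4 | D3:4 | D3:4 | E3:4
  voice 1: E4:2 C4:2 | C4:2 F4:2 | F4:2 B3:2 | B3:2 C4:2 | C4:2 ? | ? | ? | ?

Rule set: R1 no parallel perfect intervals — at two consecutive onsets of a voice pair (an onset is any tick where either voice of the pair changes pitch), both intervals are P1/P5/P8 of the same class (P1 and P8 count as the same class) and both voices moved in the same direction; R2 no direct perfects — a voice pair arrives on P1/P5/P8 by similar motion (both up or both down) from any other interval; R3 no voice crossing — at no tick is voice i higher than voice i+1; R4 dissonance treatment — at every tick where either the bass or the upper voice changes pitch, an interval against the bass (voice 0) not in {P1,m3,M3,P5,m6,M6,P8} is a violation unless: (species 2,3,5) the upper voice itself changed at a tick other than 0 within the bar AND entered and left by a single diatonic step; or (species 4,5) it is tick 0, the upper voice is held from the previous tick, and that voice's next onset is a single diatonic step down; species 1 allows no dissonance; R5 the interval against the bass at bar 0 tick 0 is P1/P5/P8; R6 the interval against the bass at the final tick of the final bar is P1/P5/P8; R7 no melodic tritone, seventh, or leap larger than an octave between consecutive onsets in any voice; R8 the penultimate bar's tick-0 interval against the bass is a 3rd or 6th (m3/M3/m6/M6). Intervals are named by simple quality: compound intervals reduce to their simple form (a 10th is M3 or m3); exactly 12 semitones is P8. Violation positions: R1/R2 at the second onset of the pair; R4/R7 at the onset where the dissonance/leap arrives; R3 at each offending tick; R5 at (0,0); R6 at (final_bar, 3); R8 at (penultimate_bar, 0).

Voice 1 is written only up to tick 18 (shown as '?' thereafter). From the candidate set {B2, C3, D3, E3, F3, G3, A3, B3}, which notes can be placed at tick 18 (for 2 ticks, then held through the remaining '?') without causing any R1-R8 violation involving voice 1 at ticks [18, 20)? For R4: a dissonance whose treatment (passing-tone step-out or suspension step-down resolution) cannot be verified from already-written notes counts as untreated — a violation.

{B3, G3}

B2: violates R7
C3: violates R4
D3: violates R7
E3: violates R4
F3: violates R4
G3: legal
A3: violates R4
B3: legal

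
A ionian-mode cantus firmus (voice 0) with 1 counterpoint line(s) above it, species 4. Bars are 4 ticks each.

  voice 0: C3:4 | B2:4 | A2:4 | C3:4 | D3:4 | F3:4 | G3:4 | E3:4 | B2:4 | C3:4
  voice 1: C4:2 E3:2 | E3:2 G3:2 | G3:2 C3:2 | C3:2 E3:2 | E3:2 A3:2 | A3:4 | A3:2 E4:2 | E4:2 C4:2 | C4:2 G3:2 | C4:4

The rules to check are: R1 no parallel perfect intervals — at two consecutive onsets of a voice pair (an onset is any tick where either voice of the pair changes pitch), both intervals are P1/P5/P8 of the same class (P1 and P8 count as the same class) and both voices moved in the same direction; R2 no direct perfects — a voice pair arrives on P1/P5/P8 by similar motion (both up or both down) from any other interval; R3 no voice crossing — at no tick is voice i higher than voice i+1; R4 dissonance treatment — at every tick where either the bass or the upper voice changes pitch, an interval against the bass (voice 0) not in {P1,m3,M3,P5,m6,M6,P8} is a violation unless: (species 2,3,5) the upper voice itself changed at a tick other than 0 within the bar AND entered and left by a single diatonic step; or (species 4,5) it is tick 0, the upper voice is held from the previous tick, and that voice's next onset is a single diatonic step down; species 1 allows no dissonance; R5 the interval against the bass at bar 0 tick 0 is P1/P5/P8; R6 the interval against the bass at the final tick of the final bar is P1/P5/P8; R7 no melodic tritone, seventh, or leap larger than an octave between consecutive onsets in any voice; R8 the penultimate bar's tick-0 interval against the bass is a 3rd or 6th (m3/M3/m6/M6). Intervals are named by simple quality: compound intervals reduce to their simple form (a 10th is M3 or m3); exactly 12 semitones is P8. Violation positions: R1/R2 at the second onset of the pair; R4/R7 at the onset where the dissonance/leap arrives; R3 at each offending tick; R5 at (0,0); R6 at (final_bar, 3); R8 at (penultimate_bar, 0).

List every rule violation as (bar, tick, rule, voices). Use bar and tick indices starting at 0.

bar 0: v0=C3 v1=C4 downbeat P8
bar 1: v0=B2 v1=E3 downbeat P4
bar 2: v0=A2 v1=G3 downbeat m7
bar 3: v0=C3 v1=C3 downbeat P1
bar 4: v0=D3 v1=E3 downbeat M2
bar 5: v0=F3 v1=A3 downbeat M3
bar 6: v0=G3 v1=A3 downbeat M2
bar 7: v0=E3 v1=E4 downbeat P8
bar 8: v0=B2 v1=C4 downbeat m2
bar 9: v0=C3 v1=C4 downbeat P8
  -> R4 @ bar 1 tick 0 v(0, 1): B2/E3 P4 untreated
  -> R4 @ bar 2 tick 0 v(0, 1): A2/G3 m7 untreated
  -> R4 @ bar 4 tick 0 v(0, 1): D3/E3 M2 untreated
  -> R4 @ bar 6 tick 0 v(0, 1): G3/A3 M2 untreated
  -> R4 @ bar 8 tick 0 v(0, 1): B2/C4 m2 untreated
  -> R8 @ bar 8 tick 0 v(0, 1): penult m2 not 3rd/6th
  -> R2 @ bar 9 tick 0 v(0, 1): B2/G3 m6 -> C3/C4 P8 similar

(1, 0, R4, (0, 1))
(2, 0, R4, (0, 1))
(4, 0, R4, (0, 1))
(6, 0, R4, (0, 1))
(8, 0, R4, (0, 1))
(8, 0, R8, (0, 1))
(9, 0, R2, (0, 1))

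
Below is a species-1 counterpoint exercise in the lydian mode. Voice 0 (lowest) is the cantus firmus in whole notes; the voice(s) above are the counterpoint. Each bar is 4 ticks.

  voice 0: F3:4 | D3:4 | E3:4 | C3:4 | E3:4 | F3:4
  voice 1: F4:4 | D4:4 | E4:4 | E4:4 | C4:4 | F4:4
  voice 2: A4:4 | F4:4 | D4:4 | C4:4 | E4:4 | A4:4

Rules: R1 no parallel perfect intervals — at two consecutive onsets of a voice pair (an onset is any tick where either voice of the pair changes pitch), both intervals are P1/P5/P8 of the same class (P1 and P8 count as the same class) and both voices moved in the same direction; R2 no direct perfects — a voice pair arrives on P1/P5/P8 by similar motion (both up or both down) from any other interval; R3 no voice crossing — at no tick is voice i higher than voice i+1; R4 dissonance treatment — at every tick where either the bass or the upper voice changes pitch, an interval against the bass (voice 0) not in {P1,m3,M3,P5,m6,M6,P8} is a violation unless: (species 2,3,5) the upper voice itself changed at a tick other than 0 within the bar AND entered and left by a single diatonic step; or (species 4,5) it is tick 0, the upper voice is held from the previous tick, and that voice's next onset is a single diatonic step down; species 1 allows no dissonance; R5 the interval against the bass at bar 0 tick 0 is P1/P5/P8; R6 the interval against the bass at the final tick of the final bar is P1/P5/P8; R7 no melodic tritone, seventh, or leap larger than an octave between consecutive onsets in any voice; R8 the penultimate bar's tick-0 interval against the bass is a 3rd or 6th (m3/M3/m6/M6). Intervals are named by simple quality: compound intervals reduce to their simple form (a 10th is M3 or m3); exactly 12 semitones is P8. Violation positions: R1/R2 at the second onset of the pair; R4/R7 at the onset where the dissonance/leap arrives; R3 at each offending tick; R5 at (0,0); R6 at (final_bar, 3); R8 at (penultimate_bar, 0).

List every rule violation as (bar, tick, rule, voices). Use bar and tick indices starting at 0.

(0, 0, R5, (0, 2))
(1, 0, R1, (0, 1))
(2, 0, R1, (0, 1))
(2, 0, R3, (1, 2))
(2, 0, R4, (0, 2))
(2, 1, R3, (1, 2))
(2, 2, R3, (1, 2))
(2, 3, R3, (1, 2))
(3, 0, R2, (0, 2))
(3, 0, R3, (1, 2))
(3, 1, R3, (1, 2))
(3, 2, R3, (1, 2))
(3, 3, R3, (1, 2))
(4, 0, R1, (0, 2))
(4, 0, R8, (0, 2))
(5, 0, R2, (0, 1))
(5, 3, R6, (0, 2))

bar 0: v0=F3 v1=F4 v2=A4 downbeat M3
bar 1: v0=D3 v1=D4 v2=F4 downbeat m3
bar 2: v0=E3 v1=E4 v2=D4 downbeat m7
bar 3: v0=C3 v1=E4 v2=C4 downbeat P8
bar 4: v0=E3 v1=C4 v2=E4 downbeat P8
bar 5: v0=F3 v1=F4 v2=A4 downbeat M3
  -> R5 @ bar 0 tick 0 v(0, 2): opens on M3
  -> R1 @ bar 1 tick 0 v(0, 1): F3/F4 P8 -> D3/D4 P8 similar
  -> R1 @ bar 2 tick 0 v(0, 1): D3/D4 P8 -> E3/E4 P8 similar
  -> R3 @ bar 2 tick 0 v(1, 2): E4 above D4
  -> R4 @ bar 2 tick 0 v(0, 2): E3/D4 m7 untreated
  -> R3 @ bar 2 tick 1 v(1, 2): E4 above D4
  -> R3 @ bar 2 tick 2 v(1, 2): E4 above D4
  -> R3 @ bar 2 tick 3 v(1, 2): E4 above D4
  -> R2 @ bar 3 tick 0 v(0, 2): E3/D4 m7 -> C3/C4 P8 similar
  -> R3 @ bar 3 tick 0 v(1, 2): E4 above C4
  -> R3 @ bar 3 tick 1 v(1, 2): E4 above C4
  -> R3 @ bar 3 tick 2 v(1, 2): E4 above C4
  -> R3 @ bar 3 tick 3 v(1, 2): E4 above C4
  -> R1 @ bar 4 tick 0 v(0, 2): C3/C4 P8 -> E3/E4 P8 similar
  -> R8 @ bar 4 tick 0 v(0, 2): penult P8 not 3rd/6th
  -> R2 @ bar 5 tick 0 v(0, 1): E3/C4 m6 -> F3/F4 P8 similar
  -> R6 @ bar 5 tick 3 v(0, 2): closes on M3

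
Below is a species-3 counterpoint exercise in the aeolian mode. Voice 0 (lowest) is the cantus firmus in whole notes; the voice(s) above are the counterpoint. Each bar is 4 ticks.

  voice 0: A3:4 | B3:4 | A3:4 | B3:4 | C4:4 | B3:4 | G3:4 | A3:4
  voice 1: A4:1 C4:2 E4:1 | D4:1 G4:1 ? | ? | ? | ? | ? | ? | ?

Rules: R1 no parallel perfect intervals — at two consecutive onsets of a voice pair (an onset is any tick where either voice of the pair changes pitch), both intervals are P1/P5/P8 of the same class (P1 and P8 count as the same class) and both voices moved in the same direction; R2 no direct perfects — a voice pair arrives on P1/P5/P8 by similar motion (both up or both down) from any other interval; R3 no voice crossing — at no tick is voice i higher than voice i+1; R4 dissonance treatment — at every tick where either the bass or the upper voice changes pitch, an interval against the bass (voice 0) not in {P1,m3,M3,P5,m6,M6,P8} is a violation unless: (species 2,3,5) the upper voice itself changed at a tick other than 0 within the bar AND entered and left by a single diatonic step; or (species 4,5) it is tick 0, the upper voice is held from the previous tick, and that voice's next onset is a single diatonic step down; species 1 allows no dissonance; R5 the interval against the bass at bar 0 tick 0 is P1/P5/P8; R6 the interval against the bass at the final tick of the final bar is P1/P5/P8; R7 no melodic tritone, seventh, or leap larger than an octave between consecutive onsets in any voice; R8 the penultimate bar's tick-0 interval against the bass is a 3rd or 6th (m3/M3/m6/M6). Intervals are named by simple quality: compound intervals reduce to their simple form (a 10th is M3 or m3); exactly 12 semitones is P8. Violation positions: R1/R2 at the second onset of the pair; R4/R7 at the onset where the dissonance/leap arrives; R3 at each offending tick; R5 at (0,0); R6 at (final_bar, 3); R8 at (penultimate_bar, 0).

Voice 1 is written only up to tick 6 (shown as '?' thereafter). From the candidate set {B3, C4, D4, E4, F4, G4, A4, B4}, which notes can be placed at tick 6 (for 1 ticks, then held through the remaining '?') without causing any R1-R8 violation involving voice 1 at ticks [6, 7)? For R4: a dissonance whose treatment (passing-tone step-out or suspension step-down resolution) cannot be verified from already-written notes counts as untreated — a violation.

{B3, B4, D4, G4}

B3: legal
C4: violates R4
D4: legal
E4: violates R4
F4: violates R4
G4: legal
A4: violates R4
B4: legal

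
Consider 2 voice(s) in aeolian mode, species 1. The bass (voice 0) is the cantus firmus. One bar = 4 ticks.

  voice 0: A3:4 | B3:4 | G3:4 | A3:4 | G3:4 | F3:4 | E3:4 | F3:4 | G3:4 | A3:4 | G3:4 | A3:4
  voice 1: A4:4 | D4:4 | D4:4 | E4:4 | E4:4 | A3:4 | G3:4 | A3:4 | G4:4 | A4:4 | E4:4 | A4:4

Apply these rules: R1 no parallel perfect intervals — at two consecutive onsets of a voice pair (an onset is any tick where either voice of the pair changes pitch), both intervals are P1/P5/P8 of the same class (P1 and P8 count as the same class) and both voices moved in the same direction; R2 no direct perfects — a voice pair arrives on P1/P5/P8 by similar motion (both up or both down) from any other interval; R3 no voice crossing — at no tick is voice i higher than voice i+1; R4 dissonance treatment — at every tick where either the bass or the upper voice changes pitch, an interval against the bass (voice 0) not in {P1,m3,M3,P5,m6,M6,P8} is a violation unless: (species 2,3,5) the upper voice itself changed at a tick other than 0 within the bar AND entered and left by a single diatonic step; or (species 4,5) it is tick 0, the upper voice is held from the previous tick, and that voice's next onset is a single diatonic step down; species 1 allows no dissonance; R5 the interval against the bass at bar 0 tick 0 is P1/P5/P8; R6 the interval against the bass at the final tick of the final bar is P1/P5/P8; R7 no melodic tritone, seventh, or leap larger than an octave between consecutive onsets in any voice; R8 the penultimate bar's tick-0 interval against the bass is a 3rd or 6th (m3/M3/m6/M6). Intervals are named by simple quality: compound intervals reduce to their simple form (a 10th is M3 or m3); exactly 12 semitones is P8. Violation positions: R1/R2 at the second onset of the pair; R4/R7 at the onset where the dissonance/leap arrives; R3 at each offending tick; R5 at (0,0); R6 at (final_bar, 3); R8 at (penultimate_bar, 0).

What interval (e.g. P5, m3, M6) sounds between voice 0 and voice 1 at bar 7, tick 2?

voice 0=F3 voice 1=A3 -> M3

M3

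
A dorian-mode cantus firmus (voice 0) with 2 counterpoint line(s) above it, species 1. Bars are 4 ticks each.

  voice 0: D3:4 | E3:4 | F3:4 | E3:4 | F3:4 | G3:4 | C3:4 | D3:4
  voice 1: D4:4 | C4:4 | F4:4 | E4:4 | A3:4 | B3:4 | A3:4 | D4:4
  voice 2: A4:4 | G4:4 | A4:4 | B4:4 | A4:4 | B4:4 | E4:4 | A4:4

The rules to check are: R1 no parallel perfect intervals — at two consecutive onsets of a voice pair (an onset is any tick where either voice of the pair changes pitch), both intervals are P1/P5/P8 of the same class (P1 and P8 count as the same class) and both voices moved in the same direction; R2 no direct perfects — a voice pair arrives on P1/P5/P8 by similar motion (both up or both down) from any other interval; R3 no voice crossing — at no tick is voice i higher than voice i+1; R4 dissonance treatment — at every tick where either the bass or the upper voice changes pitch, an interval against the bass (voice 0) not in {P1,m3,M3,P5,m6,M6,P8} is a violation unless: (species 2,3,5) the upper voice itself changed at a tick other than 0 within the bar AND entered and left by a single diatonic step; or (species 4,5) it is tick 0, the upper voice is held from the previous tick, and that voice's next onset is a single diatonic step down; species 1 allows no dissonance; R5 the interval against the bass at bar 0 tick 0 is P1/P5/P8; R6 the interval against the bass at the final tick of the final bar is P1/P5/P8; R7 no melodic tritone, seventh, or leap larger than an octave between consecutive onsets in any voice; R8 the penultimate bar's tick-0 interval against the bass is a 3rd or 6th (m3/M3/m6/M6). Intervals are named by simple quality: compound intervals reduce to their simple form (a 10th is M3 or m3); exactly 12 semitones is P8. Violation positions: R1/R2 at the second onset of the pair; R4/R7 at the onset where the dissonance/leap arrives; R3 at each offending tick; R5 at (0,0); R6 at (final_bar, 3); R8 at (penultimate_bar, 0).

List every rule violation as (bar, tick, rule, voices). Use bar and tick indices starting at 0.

(1, 0, R1, (1, 2))
(2, 0, R2, (0, 1))
(3, 0, R1, (0, 1))
(4, 0, R2, (1, 2))
(5, 0, R1, (1, 2))
(6, 0, R2, (1, 2))
(7, 0, R1, (1, 2))
(7, 0, R2, (0, 1))
(7, 0, R2, (0, 2))

bar 0: v0=D3 v1=D4 v2=A4 downbeat P5
bar 1: v0=E3 v1=C4 v2=G4 downbeat m3
bar 2: v0=F3 v1=F4 v2=A4 downbeat M3
bar 3: v0=E3 v1=E4 v2=B4 downbeat P5
bar 4: v0=F3 v1=A3 v2=A4 downbeat M3
bar 5: v0=G3 v1=B3 v2=B4 downbeat M3
bar 6: v0=C3 v1=A3 v2=E4 downbeat M3
bar 7: v0=D3 v1=D4 v2=A4 downbeat P5
  -> R1 @ bar 1 tick 0 v(1, 2): D4/A4 P5 -> C4/G4 P5 similar
  -> R2 @ bar 2 tick 0 v(0, 1): E3/C4 m6 -> F3/F4 P8 similar
  -> R1 @ bar 3 tick 0 v(0, 1): F3/F4 P8 -> E3/E4 P8 similar
  -> R2 @ bar 4 tick 0 v(1, 2): E4/B4 P5 -> A3/A4 P8 similar
  -> R1 @ bar 5 tick 0 v(1, 2): A3/A4 P8 -> B3/B4 P8 similar
  -> R2 @ bar 6 tick 0 v(1, 2): B3/B4 P8 -> A3/E4 P5 similar
  -> R1 @ bar 7 tick 0 v(1, 2): A3/E4 P5 -> D4/A4 P5 similar
  -> R2 @ bar 7 tick 0 v(0, 1): C3/A3 M6 -> D3/D4 P8 similar
  -> R2 @ bar 7 tick 0 v(0, 2): C3/E4 M3 -> D3/A4 P5 similar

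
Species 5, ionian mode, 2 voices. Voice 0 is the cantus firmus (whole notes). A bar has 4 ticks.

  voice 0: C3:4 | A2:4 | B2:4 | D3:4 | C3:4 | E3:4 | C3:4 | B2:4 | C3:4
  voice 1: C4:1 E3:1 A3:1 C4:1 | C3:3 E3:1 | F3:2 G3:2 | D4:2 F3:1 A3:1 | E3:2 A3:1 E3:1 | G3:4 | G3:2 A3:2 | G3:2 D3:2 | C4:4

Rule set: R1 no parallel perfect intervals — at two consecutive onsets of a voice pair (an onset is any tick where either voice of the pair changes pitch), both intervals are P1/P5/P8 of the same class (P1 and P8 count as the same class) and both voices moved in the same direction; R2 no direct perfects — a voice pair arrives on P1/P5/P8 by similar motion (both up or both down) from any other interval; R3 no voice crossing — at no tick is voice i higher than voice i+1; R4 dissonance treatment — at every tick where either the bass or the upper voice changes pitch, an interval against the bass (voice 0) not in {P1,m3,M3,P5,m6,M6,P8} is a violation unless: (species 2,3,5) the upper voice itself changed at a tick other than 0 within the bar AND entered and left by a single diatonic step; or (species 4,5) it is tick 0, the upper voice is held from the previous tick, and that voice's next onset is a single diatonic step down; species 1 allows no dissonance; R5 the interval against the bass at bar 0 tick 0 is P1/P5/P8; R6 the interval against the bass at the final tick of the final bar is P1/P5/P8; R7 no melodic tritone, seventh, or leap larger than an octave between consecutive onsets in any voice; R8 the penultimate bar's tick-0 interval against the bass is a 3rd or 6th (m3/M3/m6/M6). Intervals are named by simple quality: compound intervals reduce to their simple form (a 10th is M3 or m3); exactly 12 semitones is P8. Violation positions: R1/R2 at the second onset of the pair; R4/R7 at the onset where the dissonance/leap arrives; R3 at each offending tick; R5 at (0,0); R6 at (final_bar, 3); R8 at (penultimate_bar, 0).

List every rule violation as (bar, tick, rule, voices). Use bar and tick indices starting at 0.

bar 0: v0=C3 v1=C4 downbeat P8
bar 1: v0=A2 v1=C3 downbeat m3
bar 2: v0=B2 v1=F3 downbeat TT
bar 3: v0=D3 v1=D4 downbeat P8
bar 4: v0=C3 v1=E3 downbeat M3
bar 5: v0=E3 v1=G3 downbeat m3
bar 6: v0=C3 v1=G3 downbeat P5
bar 7: v0=B2 v1=G3 downbeat m6
bar 8: v0=C3 v1=C4 downbeat P8
  -> R4 @ bar 2 tick 0 v(0, 1): B2/F3 TT untreated
  -> R2 @ bar 3 tick 0 v(0, 1): B2/G3 m6 -> D3/D4 P8 similar
  -> R2 @ bar 8 tick 0 v(0, 1): B2/D3 m3 -> C3/C4 P8 similar
  -> R7 @ bar 8 tick 0 v(1,): D3->C4 leap 10st

(2, 0, R4, (0, 1))
(3, 0, R2, (0, 1))
(8, 0, R2, (0, 1))
(8, 0, R7, (1,))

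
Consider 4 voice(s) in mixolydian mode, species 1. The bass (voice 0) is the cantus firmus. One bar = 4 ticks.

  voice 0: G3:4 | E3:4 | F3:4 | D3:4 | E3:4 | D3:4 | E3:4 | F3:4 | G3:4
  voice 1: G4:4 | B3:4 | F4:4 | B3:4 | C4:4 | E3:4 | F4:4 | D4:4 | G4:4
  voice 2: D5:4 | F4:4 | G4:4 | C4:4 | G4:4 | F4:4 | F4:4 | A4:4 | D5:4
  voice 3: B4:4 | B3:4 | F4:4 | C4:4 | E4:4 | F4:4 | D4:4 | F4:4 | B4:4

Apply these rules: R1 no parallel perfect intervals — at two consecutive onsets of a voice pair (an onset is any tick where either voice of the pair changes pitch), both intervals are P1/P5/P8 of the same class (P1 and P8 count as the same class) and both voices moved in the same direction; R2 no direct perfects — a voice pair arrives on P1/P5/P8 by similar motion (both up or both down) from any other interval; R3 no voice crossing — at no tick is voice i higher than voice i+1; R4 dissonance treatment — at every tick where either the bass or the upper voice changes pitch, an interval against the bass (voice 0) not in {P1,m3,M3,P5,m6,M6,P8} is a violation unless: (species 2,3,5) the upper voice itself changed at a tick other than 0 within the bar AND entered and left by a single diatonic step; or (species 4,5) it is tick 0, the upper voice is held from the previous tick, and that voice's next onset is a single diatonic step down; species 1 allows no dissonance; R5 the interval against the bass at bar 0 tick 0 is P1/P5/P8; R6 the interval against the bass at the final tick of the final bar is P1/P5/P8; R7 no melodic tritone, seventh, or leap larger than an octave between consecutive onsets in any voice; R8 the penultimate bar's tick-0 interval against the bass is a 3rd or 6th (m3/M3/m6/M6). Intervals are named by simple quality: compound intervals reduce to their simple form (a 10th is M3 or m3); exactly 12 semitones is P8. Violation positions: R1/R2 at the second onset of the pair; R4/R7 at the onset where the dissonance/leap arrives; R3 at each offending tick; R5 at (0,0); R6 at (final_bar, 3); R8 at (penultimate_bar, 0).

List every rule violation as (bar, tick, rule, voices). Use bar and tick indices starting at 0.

bar 0: v0=G3 v1=G4 v2=D5 v3=B4 downbeat M3
bar 1: v0=E3 v1=B3 v2=F4 v3=B3 downbeat P5
bar 2: v0=F3 v1=F4 v2=G4 v3=F4 downbeat P8
bar 3: v0=D3 v1=B3 v2=C4 v3=C4 downbeat m7
bar 4: v0=E3 v1=C4 v2=G4 v3=E4 downbeat P8
bar 5: v0=D3 v1=E3 v2=F4 v3=F4 downbeat m3
bar 6: v0=E3 v1=F4 v2=F4 v3=D4 downbeat m7
bar 7: v0=F3 v1=D4 v2=A4 v3=F4 downbeat P8
bar 8: v0=G3 v1=G4 v2=D5 v3=B4 downbeat M3
  -> R3 @ bar 0 tick 0 v(2, 3): D5 above B4
  -> R5 @ bar 0 tick 0 v(0, 3): opens on M3
  -> R3 @ bar 0 tick 1 v(2, 3): D5 above B4
  -> R3 @ bar 0 tick 2 v(2, 3): D5 above B4
  -> R3 @ bar 0 tick 3 v(2, 3): D5 above B4
  -> R2 @ bar 1 tick 0 v(0, 1): G3/G4 P8 -> E3/B3 P5 similar
  -> R2 @ bar 1 tick 0 v(0, 3): G3/B4 M3 -> E3/B3 P5 similar
  -> R2 @ bar 1 tick 0 v(1, 3): G4/B4 M3 -> B3/B3 P1 similar
  -> R3 @ bar 1 tick 0 v(2, 3): F4 above B3
  -> R4 @ bar 1 tick 0 v(0, 2): E3/F4 m2 untreated
  -> R3 @ bar 1 tick 1 v(2, 3): F4 above B3
  -> R3 @ bar 1 tick 2 v(2, 3): F4 above B3
  -> R3 @ bar 1 tick 3 v(2, 3): F4 above B3
  -> R1 @ bar 2 tick 0 v(1, 3): B3/B3 P1 -> F4/F4 P1 similar
  -> R2 @ bar 2 tick 0 v(0, 1): E3/B3 P5 -> F3/F4 P8 similar
  -> R2 @ bar 2 tick 0 v(0, 3): E3/B3 P5 -> F3/F4 P8 similar
  -> R3 @ bar 2 tick 0 v(2, 3): G4 above F4
  -> R4 @ bar 2 tick 0 v(0, 2): F3/G4 M2 untreated
  -> R7 @ bar 2 tick 0 v(1,): B3->F4 leap 6st
  -> R7 @ bar 2 tick 0 v(3,): B3->F4 leap 6st
  -> R3 @ bar 2 tick 1 v(2, 3): G4 above F4
  -> R3 @ bar 2 tick 2 v(2, 3): G4 above F4
  -> R3 @ bar 2 tick 3 v(2, 3): G4 above F4
  -> R2 @ bar 3 tick 0 v(2, 3): G4/F4 M2 -> C4/C4 P1 similar
  -> R4 @ bar 3 tick 0 v(0, 2): D3/C4 m7 untreated
  -> R4 @ bar 3 tick 0 v(0, 3): D3/C4 m7 untreated
  -> R7 @ bar 3 tick 0 v(1,): F4->B3 leap 6st
  -> R2 @ bar 4 tick 0 v(0, 3): D3/C4 m7 -> E3/E4 P8 similar
  -> R2 @ bar 4 tick 0 v(1, 2): B3/C4 m2 -> C4/G4 P5 similar
  -> R3 @ bar 4 tick 0 v(2, 3): G4 above E4
  -> R3 @ bar 4 tick 1 v(2, 3): G4 above E4
  -> R3 @ bar 4 tick 2 v(2, 3): G4 above E4
  -> R3 @ bar 4 tick 3 v(2, 3): G4 above E4
  -> R4 @ bar 5 tick 0 v(0, 1): D3/E3 M2 untreated
  -> R3 @ bar 6 tick 0 v(2, 3): F4 above D4
  -> R4 @ bar 6 tick 0 v(0, 1): E3/F4 m2 untreated
  -> R4 @ bar 6 tick 0 v(0, 2): E3/F4 m2 untreated
  -> R4 @ bar 6 tick 0 v(0, 3): E3/D4 m7 untreated
  -> R7 @ bar 6 tick 0 v(1,): E3->F4 leap 13st
  -> R3 @ bar 6 tick 1 v(2, 3): F4 above D4
  -> R3 @ bar 6 tick 2 v(2, 3): F4 above D4
  -> R3 @ bar 6 tick 3 v(2, 3): F4 above D4
  -> R2 @ bar 7 tick 0 v(0, 3): E3/D4 m7 -> F3/F4 P8 similar
  -> R3 @ bar 7 tick 0 v(2, 3): A4 above F4
  -> R8 @ bar 7 tick 0 v(0, 3): penult P8 not 3rd/6th
  -> R3 @ bar 7 tick 1 v(2, 3): A4 above F4
  -> R3 @ bar 7 tick 2 v(2, 3): A4 above F4
  -> R3 @ bar 7 tick 3 v(2, 3): A4 above F4
  -> R1 @ bar 8 tick 0 v(1, 2): D4/A4 P5 -> G4/D5 P5 similar
  -> R2 @ bar 8 tick 0 v(0, 1): F3/D4 M6 -> G3/G4 P8 similar
  -> R2 @ bar 8 tick 0 v(0, 2): F3/A4 M3 -> G3/D5 P5 similar
  -> R3 @ bar 8 tick 0 v(2, 3): D5 above B4
  -> R7 @ bar 8 tick 0 v(3,): F4->B4 leap 6st
  -> R3 @ bar 8 tick 1 v(2, 3): D5 above B4
  -> R3 @ bar 8 tick 2 v(2, 3): D5 above B4
  -> R3 @ bar 8 tick 3 v(2, 3): D5 above B4
  -> R6 @ bar 8 tick 3 v(0, 3): closes on M3

(0, 0, R3, (2, 3))
(0, 0, R5, (0, 3))
(0, 1, R3, (2, 3))
(0, 2, R3, (2, 3))
(0, 3, R3, (2, 3))
(1, 0, R2, (0, 1))
(1, 0, R2, (0, 3))
(1, 0, R2, (1, 3))
(1, 0, R3, (2, 3))
(1, 0, R4, (0, 2))
(1, 1, R3, (2, 3))
(1, 2, R3, (2, 3))
(1, 3, R3, (2, 3))
(2, 0, R1, (1, 3))
(2, 0, R2, (0, 1))
(2, 0, R2, (0, 3))
(2, 0, R3, (2, 3))
(2, 0, R4, (0, 2))
(2, 0, R7, (1,))
(2, 0, R7, (3,))
(2, 1, R3, (2, 3))
(2, 2, R3, (2, 3))
(2, 3, R3, (2, 3))
(3, 0, R2, (2, 3))
(3, 0, R4, (0, 2))
(3, 0, R4, (0, 3))
(3, 0, R7, (1,))
(4, 0, R2, (0, 3))
(4, 0, R2, (1, 2))
(4, 0, R3, (2, 3))
(4, 1, R3, (2, 3))
(4, 2, R3, (2, 3))
(4, 3, R3, (2, 3))
(5, 0, R4, (0, 1))
(6, 0, R3, (2, 3))
(6, 0, R4, (0, 1))
(6, 0, R4, (0, 2))
(6, 0, R4, (0, 3))
(6, 0, R7, (1,))
(6, 1, R3, (2, 3))
(6, 2, R3, (2, 3))
(6, 3, R3, (2, 3))
(7, 0, R2, (0, 3))
(7, 0, R3, (2, 3))
(7, 0, R8, (0, 3))
(7, 1, R3, (2, 3))
(7, 2, R3, (2, 3))
(7, 3, R3, (2, 3))
(8, 0, R1, (1, 2))
(8, 0, R2, (0, 1))
(8, 0, R2, (0, 2))
(8, 0, R3, (2, 3))
(8, 0, R7, (3,))
(8, 1, R3, (2, 3))
(8, 2, R3, (2, 3))
(8, 3, R3, (2, 3))
(8, 3, R6, (0, 3))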